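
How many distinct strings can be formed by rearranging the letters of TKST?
4! / (2! × 1! × 1!) = 12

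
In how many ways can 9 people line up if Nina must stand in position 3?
Fix one position: (9-1)! = 40320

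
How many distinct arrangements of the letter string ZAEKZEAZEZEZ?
12! / (5! × 1! × 2! × 4!) = 83160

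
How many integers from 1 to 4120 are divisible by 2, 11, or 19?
⌊4120/2⌋+⌊4120/11⌋+⌊4120/19⌋ - ⌊4120/22⌋-⌊4120/38⌋-⌊4120/209⌋ + ⌊4120/418⌋ = 2060+374+216 - 187-108-19 + 9 = 2345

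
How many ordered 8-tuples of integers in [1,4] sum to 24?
Coefficient of x^24 in (x + x² + ... + x^4)^8. By inclusion-exclusion on dice exceeding 4: Σ_j (-1)^j C(8,j)·C(24-1-4j, 7) = C(8,0)·C(23,7) - C(8,1)·C(19,7) + C(8,2)·C(15,7) - C(8,3)·C(11,7) + C(8,4)·C(7,7) = 1·245157 - 8·50388 + 28·6435 - 56·330 + 70·1 = 3823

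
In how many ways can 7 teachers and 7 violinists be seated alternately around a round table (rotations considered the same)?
Fix one of the teachers: (7-1)! ways for the remaining teachers, × 7! ways for the violinists = 720 × 5040 = 3628800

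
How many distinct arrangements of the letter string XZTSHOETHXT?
11! / (1! × 1! × 3! × 1! × 2! × 1! × 2!) = 1663200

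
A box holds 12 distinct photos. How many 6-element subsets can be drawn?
C(12,6) = 12!/(6!×6!) = 924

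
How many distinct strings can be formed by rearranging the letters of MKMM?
4! / (1! × 3!) = 4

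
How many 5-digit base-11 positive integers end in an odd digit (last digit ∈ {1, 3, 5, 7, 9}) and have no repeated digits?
Last∈{1,3,5,7,9}. Last=0: 0. Last nonzero: 5×9×P(9,3) = 22680. Total = 22680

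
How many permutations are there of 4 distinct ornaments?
4! = 24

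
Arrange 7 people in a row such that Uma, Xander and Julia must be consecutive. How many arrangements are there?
Treat the 3 as one block: (7-3+1)! × 3! = 120 × 6 = 720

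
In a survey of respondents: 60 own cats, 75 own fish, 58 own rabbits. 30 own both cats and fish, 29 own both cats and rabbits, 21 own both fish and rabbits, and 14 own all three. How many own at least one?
|A∪B∪C| = 60+75+58-30-29-21+14 = 127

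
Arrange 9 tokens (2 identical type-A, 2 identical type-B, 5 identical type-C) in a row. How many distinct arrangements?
9! / (2! × 2! × 5!) = 756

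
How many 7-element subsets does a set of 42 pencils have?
C(42,7) = 42!/(7!×35!) = 26978328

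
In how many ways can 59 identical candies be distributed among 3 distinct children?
C(59+3-1, 3-1) = C(61, 2) = 1830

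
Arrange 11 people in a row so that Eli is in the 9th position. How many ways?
Fix one position: (11-1)! = 3628800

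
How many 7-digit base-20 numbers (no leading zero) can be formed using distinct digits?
First digit: 19 choices (nonzero). Then descending: 19 × 19 × 18 × 17 × 16 × 15 × 14 = 371165760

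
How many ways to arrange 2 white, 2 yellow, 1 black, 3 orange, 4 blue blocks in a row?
12! / (2! × 2! × 1! × 3! × 4!) = 831600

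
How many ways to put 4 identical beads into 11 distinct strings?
C(4+11-1, 11-1) = C(14, 10) = 1001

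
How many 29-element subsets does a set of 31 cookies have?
C(31,29) = 31!/(29!×2!) = 465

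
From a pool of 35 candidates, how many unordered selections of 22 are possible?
C(35,22) = 35!/(22!×13!) = 1476337800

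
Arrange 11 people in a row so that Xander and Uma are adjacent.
Treat as block: (11-1)! × 2! = 3628800 × 2 = 7257600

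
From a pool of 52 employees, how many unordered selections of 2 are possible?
C(52,2) = 52!/(2!×50!) = 1326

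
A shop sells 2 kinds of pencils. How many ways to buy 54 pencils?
C(54+2-1, 2-1) = C(55, 1) = 55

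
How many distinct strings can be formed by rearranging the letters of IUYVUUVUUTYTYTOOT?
17! / (1! × 2! × 3! × 4! × 5! × 2!) = 5145940800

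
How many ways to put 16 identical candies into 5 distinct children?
C(16+5-1, 5-1) = C(20, 4) = 4845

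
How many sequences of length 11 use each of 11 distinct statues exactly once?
11! = 39916800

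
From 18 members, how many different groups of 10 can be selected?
C(18,10) = 18!/(10!×8!) = 43758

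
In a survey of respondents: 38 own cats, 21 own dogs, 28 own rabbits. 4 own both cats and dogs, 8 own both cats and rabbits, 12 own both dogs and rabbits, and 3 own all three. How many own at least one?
|A∪B∪C| = 38+21+28-4-8-12+3 = 66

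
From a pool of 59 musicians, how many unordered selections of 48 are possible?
C(59,48) = 59!/(48!×11!) = 279871768995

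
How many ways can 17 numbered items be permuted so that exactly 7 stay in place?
Choose the 7 fixed points C(17,7) = 19448, derange the rest: !10 = Σ_{j=0}^{10} (-1)^j·10!/j! = 3628800 - 3628800 + 1814400 - 604800 + 151200 - 30240 + 5040 - 720 + 90 - 10 + 1 = 1334961. Product = 19448 × 1334961 = 25962321528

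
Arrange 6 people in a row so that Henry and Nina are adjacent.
Treat as block: (6-1)! × 2! = 120 × 2 = 240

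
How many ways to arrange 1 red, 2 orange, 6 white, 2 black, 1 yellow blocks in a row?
12! / (1! × 2! × 6! × 2! × 1!) = 166320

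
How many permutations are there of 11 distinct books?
11! = 39916800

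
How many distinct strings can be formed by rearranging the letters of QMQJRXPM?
8! / (2! × 2! × 1! × 1! × 1! × 1!) = 10080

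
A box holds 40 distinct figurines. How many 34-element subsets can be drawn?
C(40,34) = 40!/(34!×6!) = 3838380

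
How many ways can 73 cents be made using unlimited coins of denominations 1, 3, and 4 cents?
Coefficient of x^73 in 1/(1-x^1) · 1/(1-x^3) · 1/(1-x^4). Case on j = number of 4-cent coins (j = 0..18); remainder r = 73 - 4j is made from {1,3} in ⌊r/3⌋+1 ways. r = 73, 69, 65, 61, 57, 53, 49, 45, 41, 37, 33, 29, 25, 21, 17, 13, 9, 5, 1 → 25 + 24 + 22 + 21 + 20 + 18 + 17 + 16 + 14 + 13 + 12 + 10 + 9 + 8 + 6 + 5 + 4 + 2 + 1 = 247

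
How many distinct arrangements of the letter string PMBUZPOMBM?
10! / (1! × 1! × 2! × 2! × 3! × 1!) = 151200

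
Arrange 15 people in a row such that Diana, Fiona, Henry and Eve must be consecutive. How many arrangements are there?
Treat the 4 as one block: (15-4+1)! × 4! = 479001600 × 24 = 11496038400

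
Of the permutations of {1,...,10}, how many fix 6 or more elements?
Exactly j fixed points: C(10,j)·!(10-j); sum over j ≥ 6 (derangement numbers via !m = (m-1)·(!(m-1) + !(m-2)): !0..!4 = 1, 0, 1, 2, 9). Σ_{j=6}^{10} C(10,j)·!(10-j) = C(10,6)·!4 + C(10,7)·!3 + C(10,8)·!2 + C(10,9)·!1 + C(10,10)·!0 = 210·9 + 120·2 + 45·1 + 10·0 + 1·1 = 2176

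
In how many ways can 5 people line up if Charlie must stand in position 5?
Fix one position: (5-1)! = 24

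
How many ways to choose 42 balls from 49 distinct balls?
C(49,42) = 49!/(42!×7!) = 85900584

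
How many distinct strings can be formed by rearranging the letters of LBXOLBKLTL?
10! / (2! × 1! × 4! × 1! × 1! × 1!) = 75600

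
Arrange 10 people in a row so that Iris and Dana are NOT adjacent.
Total - adjacent = 10! - (10-1)!×2 = 3628800 - 725760 = 2903040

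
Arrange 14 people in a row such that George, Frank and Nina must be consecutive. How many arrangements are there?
Treat the 3 as one block: (14-3+1)! × 3! = 479001600 × 6 = 2874009600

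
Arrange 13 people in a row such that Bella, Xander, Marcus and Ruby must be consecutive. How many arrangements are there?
Treat the 4 as one block: (13-4+1)! × 4! = 3628800 × 24 = 87091200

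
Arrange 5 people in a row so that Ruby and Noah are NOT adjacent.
Total - adjacent = 5! - (5-1)!×2 = 120 - 48 = 72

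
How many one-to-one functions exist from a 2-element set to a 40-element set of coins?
P(40,2) = 40!/(40-2)! = 1560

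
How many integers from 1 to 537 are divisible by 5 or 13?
⌊537/5⌋ + ⌊537/13⌋ - ⌊537/65⌋ = 107 + 41 - 8 = 140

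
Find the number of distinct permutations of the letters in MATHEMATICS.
11! / (2! × 2! × 2! × 1! × 1! × 1! × 1! × 1!) = 4989600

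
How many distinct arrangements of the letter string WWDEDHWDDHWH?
12! / (1! × 4! × 4! × 3!) = 138600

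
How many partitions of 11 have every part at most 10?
Let r_j(i) = number of partitions of i into parts ≤ j, for i = 0..11. r_1(i) = 1 for all i; r_j(i) = r_{j-1}(i) + r_j(i-j). Rows j = 2..10: ≤2: 1 1 2 2 3 3 4 4 5 5 6 6; ≤3: 1 1 2 3 4 5 7 8 10 12 14 16; ≤4: 1 1 2 3 5 6 9 11 15 18 23 27; ≤5: 1 1 2 3 5 7 10 13 18 23 30 37; ≤6: 1 1 2 3 5 7 11 14 20 26 35 44; ≤7: 1 1 2 3 5 7 11 15 21 28 38 49; ≤8: 1 1 2 3 5 7 11 15 22 29 40 52; ≤9: 1 1 2 3 5 7 11 15 22 30 41 54; ≤10: 1 1 2 3 5 7 11 15 22 30 42 55. r_10(11) = 55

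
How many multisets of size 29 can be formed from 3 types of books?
C(29+3-1, 3-1) = C(31, 2) = 465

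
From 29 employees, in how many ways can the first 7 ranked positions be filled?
P(29,7) = 29!/(29-7)! = 7866331200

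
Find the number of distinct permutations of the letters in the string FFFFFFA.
7! / (6! × 1!) = 7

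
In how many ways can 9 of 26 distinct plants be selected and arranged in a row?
P(26,9) = 26!/(26-9)! = 1133836704000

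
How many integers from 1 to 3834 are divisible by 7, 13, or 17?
⌊3834/7⌋+⌊3834/13⌋+⌊3834/17⌋ - ⌊3834/91⌋-⌊3834/119⌋-⌊3834/221⌋ + ⌊3834/1547⌋ = 547+294+225 - 42-32-17 + 2 = 977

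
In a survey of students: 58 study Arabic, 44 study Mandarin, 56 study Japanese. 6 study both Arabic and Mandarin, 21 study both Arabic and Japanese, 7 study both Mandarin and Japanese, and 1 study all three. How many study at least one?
|A∪B∪C| = 58+44+56-6-21-7+1 = 125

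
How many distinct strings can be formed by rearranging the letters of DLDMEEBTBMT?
11! / (2! × 2! × 1! × 2! × 2! × 2!) = 1247400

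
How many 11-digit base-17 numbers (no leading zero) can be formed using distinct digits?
First digit: 16 choices (nonzero). Then descending: 16 × 16 × 15 × 14 × 13 × 12 × 11 × 10 × 9 × 8 × 7 = 464950886400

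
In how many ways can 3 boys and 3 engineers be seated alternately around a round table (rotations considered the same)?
Fix one of the boys: (3-1)! ways for the remaining boys, × 3! ways for the engineers = 2 × 6 = 12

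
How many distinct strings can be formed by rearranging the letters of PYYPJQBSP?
9! / (1! × 3! × 1! × 1! × 2! × 1!) = 30240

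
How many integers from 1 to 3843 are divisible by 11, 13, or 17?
⌊3843/11⌋+⌊3843/13⌋+⌊3843/17⌋ - ⌊3843/143⌋-⌊3843/187⌋-⌊3843/221⌋ + ⌊3843/2431⌋ = 349+295+226 - 26-20-17 + 1 = 808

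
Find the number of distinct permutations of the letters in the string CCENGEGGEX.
10! / (3! × 1! × 2! × 1! × 3!) = 50400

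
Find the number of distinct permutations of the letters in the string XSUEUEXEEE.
10! / (1! × 2! × 5! × 2!) = 7560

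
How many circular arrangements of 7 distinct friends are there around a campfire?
Circular: fix one position, arrange the rest. (7-1)! = 720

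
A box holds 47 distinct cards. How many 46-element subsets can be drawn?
C(47,46) = 47!/(46!×1!) = 47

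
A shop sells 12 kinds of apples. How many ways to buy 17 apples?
C(17+12-1, 12-1) = C(28, 11) = 21474180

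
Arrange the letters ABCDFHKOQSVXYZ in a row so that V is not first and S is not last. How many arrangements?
By inclusion-exclusion: 14! - 2×(14-1)! + (14-2)! = 87178291200 - 12454041600 + 479001600 = 75203251200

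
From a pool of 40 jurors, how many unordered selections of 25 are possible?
C(40,25) = 40!/(25!×15!) = 40225345056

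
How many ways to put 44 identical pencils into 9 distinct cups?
C(44+9-1, 9-1) = C(52, 8) = 752538150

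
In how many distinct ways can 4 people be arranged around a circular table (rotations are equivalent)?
Circular: fix one position, arrange the rest. (4-1)! = 6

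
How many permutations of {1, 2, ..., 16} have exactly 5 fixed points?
Choose the 5 fixed points C(16,5) = 4368, derange the rest: !11 = Σ_{j=0}^{11} (-1)^j·11!/j! = 39916800 - 39916800 + 19958400 - 6652800 + 1663200 - 332640 + 55440 - 7920 + 990 - 110 + 11 - 1 = 14684570. Product = 4368 × 14684570 = 64142201760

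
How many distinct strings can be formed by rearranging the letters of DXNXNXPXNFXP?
12! / (1! × 5! × 3! × 1! × 2!) = 332640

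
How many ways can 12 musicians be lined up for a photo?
12! = 479001600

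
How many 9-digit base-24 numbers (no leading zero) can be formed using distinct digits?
First digit: 23 choices (nonzero). Then descending: 23 × 23 × 22 × 21 × 20 × 19 × 18 × 17 × 16 = 454697591040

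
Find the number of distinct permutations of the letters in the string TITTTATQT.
9! / (1! × 1! × 6! × 1!) = 504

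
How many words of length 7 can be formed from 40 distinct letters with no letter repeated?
P(40,7) = 40!/(40-7)! = 93963542400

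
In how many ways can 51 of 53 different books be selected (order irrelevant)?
C(53,51) = 53!/(51!×2!) = 1378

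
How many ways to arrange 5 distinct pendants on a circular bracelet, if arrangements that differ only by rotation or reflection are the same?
(5-1)!/2 = 24/2 = 12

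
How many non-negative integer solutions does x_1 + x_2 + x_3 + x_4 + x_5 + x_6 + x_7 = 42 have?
C(42+7-1, 7-1) = C(48, 6) = 12271512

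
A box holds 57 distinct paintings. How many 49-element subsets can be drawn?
C(57,49) = 57!/(49!×8!) = 1652411475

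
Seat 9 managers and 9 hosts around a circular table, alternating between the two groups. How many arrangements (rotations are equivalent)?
Fix one of the managers: (9-1)! ways for the remaining managers, × 9! ways for the hosts = 40320 × 362880 = 14631321600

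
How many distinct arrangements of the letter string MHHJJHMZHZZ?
11! / (4! × 2! × 2! × 3!) = 69300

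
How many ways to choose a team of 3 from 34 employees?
C(34,3) = 34!/(3!×31!) = 5984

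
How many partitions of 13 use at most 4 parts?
By conjugation, equals partitions of 13 into parts ≤ 4. Let r_j(i) = number of partitions of i into parts ≤ j, for i = 0..13. r_1(i) = 1 for all i; r_j(i) = r_{j-1}(i) + r_j(i-j). Rows j = 2..4: ≤2: 1 1 2 2 3 3 4 4 5 5 6 6 7 7; ≤3: 1 1 2 3 4 5 7 8 10 12 14 16 19 21; ≤4: 1 1 2 3 5 6 9 11 15 18 23 27 34 39. r_4(13) = 39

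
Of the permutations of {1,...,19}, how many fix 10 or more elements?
Exactly j fixed points: C(19,j)·!(19-j); sum over j ≥ 10 (derangement numbers via !m = (m-1)·(!(m-1) + !(m-2)): !0..!9 = 1, 0, 1, 2, 9, 44, 265, 1854, 14833, 133496). Σ_{j=10}^{19} C(19,j)·!(19-j) = C(19,10)·!9 + C(19,11)·!8 + C(19,12)·!7 + C(19,13)·!6 + C(19,14)·!5 + C(19,15)·!4 + C(19,16)·!3 + C(19,17)·!2 + C(19,18)·!1 + C(19,19)·!0 = 92378·133496 + 75582·14833 + 50388·1854 + 27132·265 + 11628·44 + 3876·9 + 969·2 + 171·1 + 19·0 + 1·1 = 13554359252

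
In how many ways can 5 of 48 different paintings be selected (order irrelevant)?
C(48,5) = 48!/(5!×43!) = 1712304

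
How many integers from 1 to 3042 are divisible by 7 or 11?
⌊3042/7⌋ + ⌊3042/11⌋ - ⌊3042/77⌋ = 434 + 276 - 39 = 671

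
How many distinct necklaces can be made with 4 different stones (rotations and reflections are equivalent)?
(4-1)!/2 = 6/2 = 3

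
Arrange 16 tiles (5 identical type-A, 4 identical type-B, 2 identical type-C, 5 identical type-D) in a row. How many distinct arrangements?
16! / (5! × 4! × 2! × 5!) = 30270240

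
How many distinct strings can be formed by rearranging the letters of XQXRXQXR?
8! / (4! × 2! × 2!) = 420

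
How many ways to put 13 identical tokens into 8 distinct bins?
C(13+8-1, 8-1) = C(20, 7) = 77520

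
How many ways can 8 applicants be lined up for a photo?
8! = 40320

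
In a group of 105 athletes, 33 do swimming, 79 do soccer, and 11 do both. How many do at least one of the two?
|A∪B| = |A| + |B| - |A∩B| = 33 + 79 - 11 = 101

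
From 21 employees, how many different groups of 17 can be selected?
C(21,17) = 21!/(17!×4!) = 5985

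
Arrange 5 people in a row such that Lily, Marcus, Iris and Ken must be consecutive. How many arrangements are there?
Treat the 4 as one block: (5-4+1)! × 4! = 2 × 24 = 48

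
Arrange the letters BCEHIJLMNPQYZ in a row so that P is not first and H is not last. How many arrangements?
By inclusion-exclusion: 13! - 2×(13-1)! + (13-2)! = 6227020800 - 958003200 + 39916800 = 5308934400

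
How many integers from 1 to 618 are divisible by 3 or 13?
⌊618/3⌋ + ⌊618/13⌋ - ⌊618/39⌋ = 206 + 47 - 15 = 238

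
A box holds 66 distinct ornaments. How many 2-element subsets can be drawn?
C(66,2) = 66!/(2!×64!) = 2145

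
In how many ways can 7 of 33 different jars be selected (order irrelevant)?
C(33,7) = 33!/(7!×26!) = 4272048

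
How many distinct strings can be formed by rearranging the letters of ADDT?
4! / (1! × 1! × 2!) = 12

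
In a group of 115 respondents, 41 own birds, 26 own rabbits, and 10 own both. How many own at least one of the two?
|A∪B| = |A| + |B| - |A∩B| = 41 + 26 - 10 = 57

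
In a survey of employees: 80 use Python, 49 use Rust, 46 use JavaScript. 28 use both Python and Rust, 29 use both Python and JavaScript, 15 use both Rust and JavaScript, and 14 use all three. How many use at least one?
|A∪B∪C| = 80+49+46-28-29-15+14 = 117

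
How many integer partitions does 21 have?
Pentagonal recurrence p(n) = p(n-1) + p(n-2) - p(n-5) - p(n-7) + p(n-12) + p(n-15) - ... gives p(0..20) = 1, 1, 2, 3, 5, 7, 11, 15, 22, 30, 42, 56, 77, 101, 135, 176, 231, 297, 385, 490, 627. p(21) = p(20) + p(19) - p(16) - p(14) + p(9) + p(6) = 627 + 490 - 231 - 135 + 30 + 11 = 792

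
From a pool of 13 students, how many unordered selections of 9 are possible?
C(13,9) = 13!/(9!×4!) = 715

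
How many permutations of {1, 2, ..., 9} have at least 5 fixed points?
Exactly j fixed points: C(9,j)·!(9-j); sum over j ≥ 5 (derangement numbers via !m = (m-1)·(!(m-1) + !(m-2)): !0..!4 = 1, 0, 1, 2, 9). Σ_{j=5}^{9} C(9,j)·!(9-j) = C(9,5)·!4 + C(9,6)·!3 + C(9,7)·!2 + C(9,8)·!1 + C(9,9)·!0 = 126·9 + 84·2 + 36·1 + 9·0 + 1·1 = 1339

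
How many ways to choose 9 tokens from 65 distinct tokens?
C(65,9) = 65!/(9!×56!) = 31966749880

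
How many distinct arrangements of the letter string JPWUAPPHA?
9! / (2! × 1! × 1! × 1! × 3! × 1!) = 30240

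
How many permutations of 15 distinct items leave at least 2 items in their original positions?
Exactly j fixed points: C(15,j)·!(15-j); sum over j ≥ 2 (derangement numbers via !m = (m-1)·(!(m-1) + !(m-2)): !0..!13 = 1, 0, 1, 2, 9, 44, 265, 1854, 14833, 133496, 1334961, 14684570, 176214841, 2290792932). Σ_{j=2}^{15} C(15,j)·!(15-j) = C(15,2)·!13 + C(15,3)·!12 + C(15,4)·!11 + C(15,5)·!10 + C(15,6)·!9 + C(15,7)·!8 + C(15,8)·!7 + C(15,9)·!6 + C(15,10)·!5 + C(15,11)·!4 + C(15,12)·!3 + C(15,13)·!2 + C(15,14)·!1 + C(15,15)·!0 = 105·2290792932 + 455·176214841 + 1365·14684570 + 3003·1334961 + 5005·133496 + 6435·14833 + 6435·1854 + 5005·265 + 3003·44 + 1365·9 + 455·2 + 105·1 + 15·0 + 1·1 = 345541336531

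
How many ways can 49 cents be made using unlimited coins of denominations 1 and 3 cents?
Coefficient of x^49 in 1/(1-x^1) · 1/(1-x^3). Use j coins of 3 for j = 0..⌊49/3⌋ = 16, the rest in 1s: 16 + 1 = 17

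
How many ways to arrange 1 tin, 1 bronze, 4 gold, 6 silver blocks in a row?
12! / (1! × 1! × 4! × 6!) = 27720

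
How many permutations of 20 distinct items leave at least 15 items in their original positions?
Exactly j fixed points: C(20,j)·!(20-j); sum over j ≥ 15 (derangement numbers via !m = (m-1)·(!(m-1) + !(m-2)): !0..!5 = 1, 0, 1, 2, 9, 44). Σ_{j=15}^{20} C(20,j)·!(20-j) = C(20,15)·!5 + C(20,16)·!4 + C(20,17)·!3 + C(20,18)·!2 + C(20,19)·!1 + C(20,20)·!0 = 15504·44 + 4845·9 + 1140·2 + 190·1 + 20·0 + 1·1 = 728252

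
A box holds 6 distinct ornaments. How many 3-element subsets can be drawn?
C(6,3) = 6!/(3!×3!) = 20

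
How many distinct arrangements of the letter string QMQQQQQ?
7! / (6! × 1!) = 7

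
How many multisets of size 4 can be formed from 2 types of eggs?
C(4+2-1, 2-1) = C(5, 1) = 5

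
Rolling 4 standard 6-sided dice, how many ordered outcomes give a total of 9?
Coefficient of x^9 in (x + x² + ... + x^6)^4. By inclusion-exclusion on dice exceeding 6: Σ_j (-1)^j C(4,j)·C(9-1-6j, 3) = C(4,0)·C(8,3) = 1·56 = 56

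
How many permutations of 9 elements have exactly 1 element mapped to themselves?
Choose the 1 fixed point C(9,1) = 9, derange the rest: !8 = Σ_{j=0}^{8} (-1)^j·8!/j! = 40320 - 40320 + 20160 - 6720 + 1680 - 336 + 56 - 8 + 1 = 14833. Product = 9 × 14833 = 133497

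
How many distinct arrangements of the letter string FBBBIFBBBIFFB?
13! / (2! × 4! × 7!) = 25740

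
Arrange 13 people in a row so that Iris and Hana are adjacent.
Treat as block: (13-1)! × 2! = 479001600 × 2 = 958003200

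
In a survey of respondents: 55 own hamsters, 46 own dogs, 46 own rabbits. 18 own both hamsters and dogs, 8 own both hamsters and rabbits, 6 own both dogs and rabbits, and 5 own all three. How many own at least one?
|A∪B∪C| = 55+46+46-18-8-6+5 = 120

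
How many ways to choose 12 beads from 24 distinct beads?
C(24,12) = 24!/(12!×12!) = 2704156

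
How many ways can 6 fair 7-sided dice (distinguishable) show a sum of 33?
Coefficient of x^33 in (x + x² + ... + x^7)^6. By inclusion-exclusion on dice exceeding 7: Σ_j (-1)^j C(6,j)·C(33-1-7j, 5) = C(6,0)·C(32,5) - C(6,1)·C(25,5) + C(6,2)·C(18,5) - C(6,3)·C(11,5) = 1·201376 - 6·53130 + 15·8568 - 20·462 = 1876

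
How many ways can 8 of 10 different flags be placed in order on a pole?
P(10,8) = 10!/(10-8)! = 1814400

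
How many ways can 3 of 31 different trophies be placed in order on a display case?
P(31,3) = 31!/(31-3)! = 26970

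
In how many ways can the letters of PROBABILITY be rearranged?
11! / (1! × 1! × 1! × 2! × 1! × 2! × 1! × 1! × 1!) = 9979200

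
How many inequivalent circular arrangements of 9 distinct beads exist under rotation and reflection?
(9-1)!/2 = 40320/2 = 20160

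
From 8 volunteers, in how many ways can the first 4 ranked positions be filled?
P(8,4) = 8!/(8-4)! = 1680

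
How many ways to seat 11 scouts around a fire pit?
Circular: fix one position, arrange the rest. (11-1)! = 3628800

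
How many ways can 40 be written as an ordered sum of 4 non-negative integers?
C(40+4-1, 4-1) = C(43, 3) = 12341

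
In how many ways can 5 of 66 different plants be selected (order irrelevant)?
C(66,5) = 66!/(5!×61!) = 8936928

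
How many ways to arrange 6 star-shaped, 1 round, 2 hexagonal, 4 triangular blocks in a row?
13! / (6! × 1! × 2! × 4!) = 180180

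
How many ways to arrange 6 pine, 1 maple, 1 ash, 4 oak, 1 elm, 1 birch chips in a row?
14! / (6! × 1! × 1! × 4! × 1! × 1!) = 5045040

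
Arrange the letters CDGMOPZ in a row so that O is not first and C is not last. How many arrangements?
By inclusion-exclusion: 7! - 2×(7-1)! + (7-2)! = 5040 - 1440 + 120 = 3720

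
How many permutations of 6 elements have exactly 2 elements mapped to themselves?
Choose the 2 fixed points C(6,2) = 15, derange the rest: !4 = Σ_{j=0}^{4} (-1)^j·4!/j! = 24 - 24 + 12 - 4 + 1 = 9. Product = 15 × 9 = 135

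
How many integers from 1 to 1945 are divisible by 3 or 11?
⌊1945/3⌋ + ⌊1945/11⌋ - ⌊1945/33⌋ = 648 + 176 - 58 = 766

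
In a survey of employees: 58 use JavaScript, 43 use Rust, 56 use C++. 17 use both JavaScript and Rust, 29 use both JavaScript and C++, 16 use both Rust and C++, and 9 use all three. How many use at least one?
|A∪B∪C| = 58+43+56-17-29-16+9 = 104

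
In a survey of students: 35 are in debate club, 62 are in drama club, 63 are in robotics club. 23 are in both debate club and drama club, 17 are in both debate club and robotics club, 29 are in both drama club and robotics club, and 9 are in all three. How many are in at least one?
|A∪B∪C| = 35+62+63-23-17-29+9 = 100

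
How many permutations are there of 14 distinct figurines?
14! = 87178291200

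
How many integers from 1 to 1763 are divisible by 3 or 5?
⌊1763/3⌋ + ⌊1763/5⌋ - ⌊1763/15⌋ = 587 + 352 - 117 = 822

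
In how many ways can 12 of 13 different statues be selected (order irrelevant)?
C(13,12) = 13!/(12!×1!) = 13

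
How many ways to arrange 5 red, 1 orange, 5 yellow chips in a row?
11! / (5! × 1! × 5!) = 2772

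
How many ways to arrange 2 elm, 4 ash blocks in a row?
6! / (2! × 4!) = 15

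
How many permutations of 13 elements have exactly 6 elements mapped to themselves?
Choose the 6 fixed points C(13,6) = 1716, derange the rest: !7 = Σ_{j=0}^{7} (-1)^j·7!/j! = 5040 - 5040 + 2520 - 840 + 210 - 42 + 7 - 1 = 1854. Product = 1716 × 1854 = 3181464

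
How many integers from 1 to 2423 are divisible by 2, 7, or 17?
⌊2423/2⌋+⌊2423/7⌋+⌊2423/17⌋ - ⌊2423/14⌋-⌊2423/34⌋-⌊2423/119⌋ + ⌊2423/238⌋ = 1211+346+142 - 173-71-20 + 10 = 1445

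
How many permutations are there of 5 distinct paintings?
5! = 120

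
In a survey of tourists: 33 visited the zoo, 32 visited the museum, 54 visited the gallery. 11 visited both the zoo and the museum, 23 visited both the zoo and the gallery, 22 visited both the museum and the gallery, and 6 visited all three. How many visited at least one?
|A∪B∪C| = 33+32+54-11-23-22+6 = 69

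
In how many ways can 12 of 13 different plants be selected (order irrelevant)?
C(13,12) = 13!/(12!×1!) = 13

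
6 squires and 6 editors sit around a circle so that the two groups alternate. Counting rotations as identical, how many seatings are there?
Fix one of the squires: (6-1)! ways for the remaining squires, × 6! ways for the editors = 120 × 720 = 86400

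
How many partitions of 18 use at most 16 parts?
By conjugation, equals partitions of 18 into parts ≤ 16. Let r_j(i) = number of partitions of i into parts ≤ j, for i = 0..18. r_1(i) = 1 for all i; r_j(i) = r_{j-1}(i) + r_j(i-j). Rows j = 2..16: ≤2: 1 1 2 2 3 3 4 4 5 5 6 6 7 7 8 8 9 9 10; ≤3: 1 1 2 3 4 5 7 8 10 12 14 16 19 21 24 27 30 33 37; ≤4: 1 1 2 3 5 6 9 11 15 18 23 27 34 39 47 54 64 72 84; ≤5: 1 1 2 3 5 7 10 13 18 23 30 37 47 57 70 84 101 119 141; ≤6: 1 1 2 3 5 7 11 14 20 26 35 44 58 71 90 110 136 163 199; ≤7: 1 1 2 3 5 7 11 15 21 28 38 49 65 82 105 131 164 201 248; ≤8: 1 1 2 3 5 7 11 15 22 29 40 52 70 89 116 146 186 230 288; ≤9: 1 1 2 3 5 7 11 15 22 30 41 54 73 94 123 157 201 252 318; ≤10: 1 1 2 3 5 7 11 15 22 30 42 55 75 97 128 164 212 267 340; ≤11: 1 1 2 3 5 7 11 15 22 30 42 56 76 99 131 169 219 278 355; ≤12: 1 1 2 3 5 7 11 15 22 30 42 56 77 100 133 172 224 285 366; ≤13: 1 1 2 3 5 7 11 15 22 30 42 56 77 101 134 174 227 290 373; ≤14: 1 1 2 3 5 7 11 15 22 30 42 56 77 101 135 175 229 293 378; ≤15: 1 1 2 3 5 7 11 15 22 30 42 56 77 101 135 176 230 295 381; ≤16: 1 1 2 3 5 7 11 15 22 30 42 56 77 101 135 176 231 296 383. r_16(18) = 383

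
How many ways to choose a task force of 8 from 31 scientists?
C(31,8) = 31!/(8!×23!) = 7888725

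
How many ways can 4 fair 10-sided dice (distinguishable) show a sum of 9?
Coefficient of x^9 in (x + x² + ... + x^10)^4. By inclusion-exclusion on dice exceeding 10: Σ_j (-1)^j C(4,j)·C(9-1-10j, 3) = C(4,0)·C(8,3) = 1·56 = 56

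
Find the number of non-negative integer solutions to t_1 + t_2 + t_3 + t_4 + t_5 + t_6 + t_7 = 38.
C(38+7-1, 7-1) = C(44, 6) = 7059052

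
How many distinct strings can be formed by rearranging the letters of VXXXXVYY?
8! / (4! × 2! × 2!) = 420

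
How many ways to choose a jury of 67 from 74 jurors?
C(74,67) = 74!/(67!×7!) = 1799579064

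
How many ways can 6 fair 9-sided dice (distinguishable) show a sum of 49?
Coefficient of x^49 in (x + x² + ... + x^9)^6. By inclusion-exclusion on dice exceeding 9: Σ_j (-1)^j C(6,j)·C(49-1-9j, 5) = C(6,0)·C(48,5) - C(6,1)·C(39,5) + C(6,2)·C(30,5) - C(6,3)·C(21,5) + C(6,4)·C(12,5) = 1·1712304 - 6·575757 + 15·142506 - 20·20349 + 15·792 = 252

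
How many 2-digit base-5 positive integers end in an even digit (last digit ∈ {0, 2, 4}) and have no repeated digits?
Last∈{0,2,4}. Last=0: 4. Last nonzero: 2×3×P(3,0) = 6. Total = 10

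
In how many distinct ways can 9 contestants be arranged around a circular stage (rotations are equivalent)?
Circular: fix one position, arrange the rest. (9-1)! = 40320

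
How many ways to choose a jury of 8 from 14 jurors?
C(14,8) = 14!/(8!×6!) = 3003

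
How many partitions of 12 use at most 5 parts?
By conjugation, equals partitions of 12 into parts ≤ 5. Let r_j(i) = number of partitions of i into parts ≤ j, for i = 0..12. r_1(i) = 1 for all i; r_j(i) = r_{j-1}(i) + r_j(i-j). Rows j = 2..5: ≤2: 1 1 2 2 3 3 4 4 5 5 6 6 7; ≤3: 1 1 2 3 4 5 7 8 10 12 14 16 19; ≤4: 1 1 2 3 5 6 9 11 15 18 23 27 34; ≤5: 1 1 2 3 5 7 10 13 18 23 30 37 47. r_5(12) = 47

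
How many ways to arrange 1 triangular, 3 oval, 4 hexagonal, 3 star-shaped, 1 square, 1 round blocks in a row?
13! / (1! × 3! × 4! × 3! × 1! × 1!) = 7207200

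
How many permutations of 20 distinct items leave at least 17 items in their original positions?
Exactly j fixed points: C(20,j)·!(20-j); sum over j ≥ 17 (derangement numbers via !m = (m-1)·(!(m-1) + !(m-2)): !0..!3 = 1, 0, 1, 2). Σ_{j=17}^{20} C(20,j)·!(20-j) = C(20,17)·!3 + C(20,18)·!2 + C(20,19)·!1 + C(20,20)·!0 = 1140·2 + 190·1 + 20·0 + 1·1 = 2471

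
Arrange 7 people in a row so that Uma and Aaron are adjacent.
Treat as block: (7-1)! × 2! = 720 × 2 = 1440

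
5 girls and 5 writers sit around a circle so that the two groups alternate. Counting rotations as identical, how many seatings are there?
Fix one of the girls: (5-1)! ways for the remaining girls, × 5! ways for the writers = 24 × 120 = 2880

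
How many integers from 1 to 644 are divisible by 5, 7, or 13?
⌊644/5⌋+⌊644/7⌋+⌊644/13⌋ - ⌊644/35⌋-⌊644/65⌋-⌊644/91⌋ + ⌊644/455⌋ = 128+92+49 - 18-9-7 + 1 = 236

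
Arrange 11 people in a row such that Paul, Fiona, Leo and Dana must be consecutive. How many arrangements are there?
Treat the 4 as one block: (11-4+1)! × 4! = 40320 × 24 = 967680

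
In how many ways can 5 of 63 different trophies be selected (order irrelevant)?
C(63,5) = 63!/(5!×58!) = 7028847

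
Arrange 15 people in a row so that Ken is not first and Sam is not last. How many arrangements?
By inclusion-exclusion: 15! - 2×(15-1)! + (15-2)! = 1307674368000 - 174356582400 + 6227020800 = 1139544806400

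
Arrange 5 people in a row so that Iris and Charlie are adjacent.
Treat as block: (5-1)! × 2! = 24 × 2 = 48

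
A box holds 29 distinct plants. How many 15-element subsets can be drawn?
C(29,15) = 29!/(15!×14!) = 77558760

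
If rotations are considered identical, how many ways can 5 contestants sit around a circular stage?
Circular: fix one position, arrange the rest. (5-1)! = 24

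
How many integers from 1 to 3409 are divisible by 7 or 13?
⌊3409/7⌋ + ⌊3409/13⌋ - ⌊3409/91⌋ = 487 + 262 - 37 = 712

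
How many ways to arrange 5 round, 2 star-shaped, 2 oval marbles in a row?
9! / (5! × 2! × 2!) = 756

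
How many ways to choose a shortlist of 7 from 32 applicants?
C(32,7) = 32!/(7!×25!) = 3365856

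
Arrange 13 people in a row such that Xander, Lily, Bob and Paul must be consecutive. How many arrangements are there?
Treat the 4 as one block: (13-4+1)! × 4! = 3628800 × 24 = 87091200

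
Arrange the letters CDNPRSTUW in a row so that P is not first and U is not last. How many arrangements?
By inclusion-exclusion: 9! - 2×(9-1)! + (9-2)! = 362880 - 80640 + 5040 = 287280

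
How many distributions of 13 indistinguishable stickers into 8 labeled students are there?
C(13+8-1, 8-1) = C(20, 7) = 77520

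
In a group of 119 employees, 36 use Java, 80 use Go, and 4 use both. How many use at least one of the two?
|A∪B| = |A| + |B| - |A∩B| = 36 + 80 - 4 = 112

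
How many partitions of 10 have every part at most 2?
Let r_j(i) = number of partitions of i into parts ≤ j, for i = 0..10. r_1(i) = 1 for all i; r_j(i) = r_{j-1}(i) + r_j(i-j). Rows j = 2..2: ≤2: 1 1 2 2 3 3 4 4 5 5 6. r_2(10) = 6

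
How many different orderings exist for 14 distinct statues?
14! = 87178291200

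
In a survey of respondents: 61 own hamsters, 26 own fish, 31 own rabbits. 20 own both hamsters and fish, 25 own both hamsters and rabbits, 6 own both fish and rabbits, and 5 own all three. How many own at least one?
|A∪B∪C| = 61+26+31-20-25-6+5 = 72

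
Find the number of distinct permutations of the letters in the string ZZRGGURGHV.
10! / (2! × 3! × 1! × 2! × 1! × 1!) = 151200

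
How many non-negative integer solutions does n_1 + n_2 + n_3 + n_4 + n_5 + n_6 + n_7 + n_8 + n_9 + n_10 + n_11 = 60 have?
C(60+11-1, 11-1) = C(70, 10) = 396704524216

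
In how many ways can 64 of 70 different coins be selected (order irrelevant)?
C(70,64) = 70!/(64!×6!) = 131115985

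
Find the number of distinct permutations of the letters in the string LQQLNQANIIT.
11! / (1! × 3! × 2! × 2! × 1! × 2!) = 831600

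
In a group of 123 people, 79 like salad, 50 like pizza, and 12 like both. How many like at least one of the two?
|A∪B| = |A| + |B| - |A∩B| = 79 + 50 - 12 = 117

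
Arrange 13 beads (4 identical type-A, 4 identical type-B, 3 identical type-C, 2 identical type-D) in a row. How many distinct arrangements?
13! / (4! × 4! × 3! × 2!) = 900900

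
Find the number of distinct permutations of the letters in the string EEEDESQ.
7! / (1! × 1! × 1! × 4!) = 210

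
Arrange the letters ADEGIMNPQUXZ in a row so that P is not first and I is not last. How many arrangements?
By inclusion-exclusion: 12! - 2×(12-1)! + (12-2)! = 479001600 - 79833600 + 3628800 = 402796800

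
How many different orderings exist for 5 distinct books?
5! = 120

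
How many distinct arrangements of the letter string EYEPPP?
6! / (2! × 3! × 1!) = 60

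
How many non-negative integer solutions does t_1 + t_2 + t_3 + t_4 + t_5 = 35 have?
C(35+5-1, 5-1) = C(39, 4) = 82251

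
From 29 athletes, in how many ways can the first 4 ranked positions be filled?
P(29,4) = 29!/(29-4)! = 570024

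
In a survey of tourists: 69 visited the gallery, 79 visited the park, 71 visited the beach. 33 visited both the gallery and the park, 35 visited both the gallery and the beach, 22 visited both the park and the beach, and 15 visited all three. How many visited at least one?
|A∪B∪C| = 69+79+71-33-35-22+15 = 144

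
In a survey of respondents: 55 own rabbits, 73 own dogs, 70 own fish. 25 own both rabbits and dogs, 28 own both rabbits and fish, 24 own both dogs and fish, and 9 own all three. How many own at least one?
|A∪B∪C| = 55+73+70-25-28-24+9 = 130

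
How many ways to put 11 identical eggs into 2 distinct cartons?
C(11+2-1, 2-1) = C(12, 1) = 12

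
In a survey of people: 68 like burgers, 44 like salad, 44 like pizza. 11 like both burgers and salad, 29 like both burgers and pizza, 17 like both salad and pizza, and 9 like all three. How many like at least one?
|A∪B∪C| = 68+44+44-11-29-17+9 = 108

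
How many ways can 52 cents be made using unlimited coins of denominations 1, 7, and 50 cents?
Coefficient of x^52 in 1/(1-x^1) · 1/(1-x^7) · 1/(1-x^50). Case on j = number of 50-cent coins (j = 0..1); remainder r = 52 - 50j is made from {1,7} in ⌊r/7⌋+1 ways. r = 52, 2 → 8 + 1 = 9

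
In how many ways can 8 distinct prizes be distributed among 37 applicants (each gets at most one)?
P(37,8) = 37!/(37-8)! = 1556675366400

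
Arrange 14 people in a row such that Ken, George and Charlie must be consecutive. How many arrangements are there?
Treat the 3 as one block: (14-3+1)! × 3! = 479001600 × 6 = 2874009600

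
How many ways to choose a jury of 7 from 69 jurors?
C(69,7) = 69!/(7!×62!) = 1078897248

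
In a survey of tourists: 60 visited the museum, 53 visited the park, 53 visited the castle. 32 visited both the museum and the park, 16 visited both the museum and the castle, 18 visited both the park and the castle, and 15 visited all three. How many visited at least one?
|A∪B∪C| = 60+53+53-32-16-18+15 = 115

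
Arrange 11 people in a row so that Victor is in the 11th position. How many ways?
Fix one position: (11-1)! = 3628800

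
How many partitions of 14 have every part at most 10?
Let r_j(i) = number of partitions of i into parts ≤ j, for i = 0..14. r_1(i) = 1 for all i; r_j(i) = r_{j-1}(i) + r_j(i-j). Rows j = 2..10: ≤2: 1 1 2 2 3 3 4 4 5 5 6 6 7 7 8; ≤3: 1 1 2 3 4 5 7 8 10 12 14 16 19 21 24; ≤4: 1 1 2 3 5 6 9 11 15 18 23 27 34 39 47; ≤5: 1 1 2 3 5 7 10 13 18 23 30 37 47 57 70; ≤6: 1 1 2 3 5 7 11 14 20 26 35 44 58 71 90; ≤7: 1 1 2 3 5 7 11 15 21 28 38 49 65 82 105; ≤8: 1 1 2 3 5 7 11 15 22 29 40 52 70 89 116; ≤9: 1 1 2 3 5 7 11 15 22 30 41 54 73 94 123; ≤10: 1 1 2 3 5 7 11 15 22 30 42 55 75 97 128. r_10(14) = 128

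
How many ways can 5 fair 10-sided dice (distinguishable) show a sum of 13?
Coefficient of x^13 in (x + x² + ... + x^10)^5. By inclusion-exclusion on dice exceeding 10: Σ_j (-1)^j C(5,j)·C(13-1-10j, 4) = C(5,0)·C(12,4) = 1·495 = 495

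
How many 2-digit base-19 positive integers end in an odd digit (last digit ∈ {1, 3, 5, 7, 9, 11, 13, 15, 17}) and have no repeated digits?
Last∈{1,3,5,7,9,11,13,15,17}. Last=0: 0. Last nonzero: 9×17×P(17,0) = 153. Total = 153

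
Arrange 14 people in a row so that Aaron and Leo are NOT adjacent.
Total - adjacent = 14! - (14-1)!×2 = 87178291200 - 12454041600 = 74724249600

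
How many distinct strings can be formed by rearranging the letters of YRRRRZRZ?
8! / (2! × 1! × 5!) = 168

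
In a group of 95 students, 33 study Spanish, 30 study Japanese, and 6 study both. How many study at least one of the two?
|A∪B| = |A| + |B| - |A∩B| = 33 + 30 - 6 = 57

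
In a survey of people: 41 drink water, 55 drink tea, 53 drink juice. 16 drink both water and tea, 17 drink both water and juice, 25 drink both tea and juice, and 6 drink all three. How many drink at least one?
|A∪B∪C| = 41+55+53-16-17-25+6 = 97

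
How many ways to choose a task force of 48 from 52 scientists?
C(52,48) = 52!/(48!×4!) = 270725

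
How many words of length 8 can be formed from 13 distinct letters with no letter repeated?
P(13,8) = 13!/(13-8)! = 51891840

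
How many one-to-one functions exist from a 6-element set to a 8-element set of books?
P(8,6) = 8!/(8-6)! = 20160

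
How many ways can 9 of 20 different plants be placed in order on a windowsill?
P(20,9) = 20!/(20-9)! = 60949324800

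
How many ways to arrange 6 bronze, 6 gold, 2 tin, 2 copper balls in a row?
16! / (6! × 6! × 2! × 2!) = 10090080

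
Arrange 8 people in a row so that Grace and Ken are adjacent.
Treat as block: (8-1)! × 2! = 5040 × 2 = 10080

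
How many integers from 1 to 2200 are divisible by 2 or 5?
⌊2200/2⌋ + ⌊2200/5⌋ - ⌊2200/10⌋ = 1100 + 440 - 220 = 1320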